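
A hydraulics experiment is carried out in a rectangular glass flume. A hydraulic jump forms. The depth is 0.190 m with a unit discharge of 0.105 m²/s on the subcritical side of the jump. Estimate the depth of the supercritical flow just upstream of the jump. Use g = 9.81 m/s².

V₂ = q/y₂ = 0.105/0.190 = 0.553 m/s; Fr₂ = V₂/√(g·y₂) = 0.405.
The Bélanger relation is symmetric: y₁/y₂ = ½[√(1 + 8Fr₂²) − 1] = ½[√2.311 − 1] = 0.260.
y₁ = 0.260 × 0.190 = 0.0494 m.

y₁ = 0.0494 m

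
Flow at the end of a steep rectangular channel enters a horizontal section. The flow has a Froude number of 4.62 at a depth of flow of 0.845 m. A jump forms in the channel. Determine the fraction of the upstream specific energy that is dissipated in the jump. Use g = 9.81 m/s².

Fr₁ = 4.62 (given).
Bélanger equation: y₂/y₁ = ½[√(1 + 8Fr₁²) − 1] = ½[√171.8 − 1] = 6.05.
y₂ = 6.05 × 0.845 = 5.11 m.
E₁ = y₁(1 + Fr₁²/2) = 0.845×(1 + 4.62²/2) = 9.86 m. ΔE = (y₂ − y₁)³/(4y₁y₂) = 4.50 m. ΔE/E₁ = 4.50/9.86 = 0.456.

ΔE/E₁ = 0.456 (45.6%)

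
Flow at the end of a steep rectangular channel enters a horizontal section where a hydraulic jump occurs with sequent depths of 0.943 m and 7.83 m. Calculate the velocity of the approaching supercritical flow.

For a rectangular channel the momentum equation gives q² = ½·g·y₁·y₂·(y₁ + y₂) = ½×9.81×0.943×7.83×8.77 = 318.
q = √318 = 17.8 m²/s.
V₁ = q/y₁ = 17.8/0.943 = 18.9 m/s.

V₁ = 18.9 m/s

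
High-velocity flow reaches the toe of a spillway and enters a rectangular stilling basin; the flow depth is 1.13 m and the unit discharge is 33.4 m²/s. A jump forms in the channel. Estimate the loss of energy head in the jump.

V₁ = q/y₁ = 33.4/1.13 = 29.6 m/s. Fr₁ = V₁/√(g·y₁) = 29.6/√(9.81×1.13) = 8.88.
By Bélanger, y₂/y₁ = ½[√(1 + 8Fr₁²) − 1] = ½[√631.5 − 1] = 12.1.
y₂ = 12.1 × 1.13 = 13.6 m.
Head loss: ΔE = (y₂ − y₁)³/(4y₁y₂) = (13.6 − 1.13)³/(4×1.13×13.6) = 1955/61.6 = 31.7 m.

ΔE = 31.7 m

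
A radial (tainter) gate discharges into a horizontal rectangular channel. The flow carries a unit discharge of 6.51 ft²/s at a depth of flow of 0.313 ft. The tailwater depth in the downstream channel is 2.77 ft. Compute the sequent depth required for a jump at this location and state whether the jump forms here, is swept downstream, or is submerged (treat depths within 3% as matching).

y₂ = 2.75 ft; the jump forms here

V₁ = q/y₁ = 6.51/0.313 = 20.8 ft/s. Fr₁ = V₁/√(g·y₁) = 20.8/√(32.2×0.313) = 6.55.
Sequent-depth ratio: y₂/y₁ = ½[√(1 + 8Fr₁²) − 1] = ½[√344.4 − 1] = 8.78.
y₂ = 8.78 × 0.313 = 2.75 ft.
Tailwater y_tw = 2.77 ft: y_tw ≈ y₂, so the jump forms here.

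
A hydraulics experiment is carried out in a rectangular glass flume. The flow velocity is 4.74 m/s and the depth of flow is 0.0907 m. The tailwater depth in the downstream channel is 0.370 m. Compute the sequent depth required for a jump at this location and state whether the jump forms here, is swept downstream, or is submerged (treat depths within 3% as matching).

y₂ = 0.601 m; the jump is swept downstream

Fr₁ = V₁/√(g·y₁) = 4.74/√(9.81×0.0907) = 5.03.
By Bélanger, y₂/y₁ = ½[√(1 + 8Fr₁²) − 1] = ½[√203.0 − 1] = 6.62.
y₂ = 6.62 × 0.0907 = 0.601 m.
Tailwater y_tw = 0.370 m: y_tw < y₂, so the jump is swept downstream.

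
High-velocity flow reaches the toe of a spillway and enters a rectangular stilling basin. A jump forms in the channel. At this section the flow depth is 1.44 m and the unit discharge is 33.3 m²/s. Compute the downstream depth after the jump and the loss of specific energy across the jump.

y₂ = 11.8 m; ΔE = 16.5 m

V₁ = q/y₁ = 33.3/1.44 = 23.1 m/s. Fr₁ = V₁/√(g·y₁) = 23.1/√(9.81×1.44) = 6.15.
Conjugate-depth relation: y₂/y₁ = ½[√(1 + 8Fr₁²) − 1] = ½[√303.8 − 1] = 8.22.
y₂ = 8.22 × 1.44 = 11.8 m.
Head loss: ΔE = (y₂ − y₁)³/(4y₁y₂) = (11.8 − 1.44)³/(4×1.44×11.8) = 1122/68.1 = 16.5 m.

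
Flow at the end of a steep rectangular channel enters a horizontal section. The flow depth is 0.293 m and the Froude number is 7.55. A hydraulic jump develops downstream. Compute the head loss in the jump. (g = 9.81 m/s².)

Fr₁ = 7.55 (given).
By Bélanger, y₂/y₁ = ½[√(1 + 8Fr₁²) − 1] = ½[√457.0 − 1] = 10.2.
y₂ = 10.2 × 0.293 = 2.99 m.
V₁ = Fr₁·√(g·y₁) = 7.55×√(9.81×0.293) = 12.8 m/s; q = V₁·y₁ = 3.75 m²/s. V₂ = q/y₂ = 3.75/2.99 = 1.26 m/s. E₁ = y₁ + V₁²/2g = 8.64 m; E₂ = y₂ + V₂²/2g = 3.07 m. ΔE = E₁ − E₂ = 5.58 m.

ΔE = 5.58 m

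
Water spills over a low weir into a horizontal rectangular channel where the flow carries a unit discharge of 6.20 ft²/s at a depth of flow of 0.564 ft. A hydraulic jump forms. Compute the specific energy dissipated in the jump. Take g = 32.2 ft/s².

V₁ = q/y₁ = 6.20/0.564 = 11.0 ft/s. Fr₁ = V₁/√(g·y₁) = 11.0/√(32.2×0.564) = 2.58.
Sequent-depth ratio: y₂/y₁ = ½[√(1 + 8Fr₁²) − 1] = ½[√54.23 − 1] = 3.18.
y₂ = 3.18 × 0.564 = 1.79 ft.
V₂ = q/y₂ = 6.20/1.79 = 3.45 ft/s. E₁ = y₁ + V₁²/2g = 2.44 ft; E₂ = y₂ + V₂²/2g = 1.98 ft. ΔE = E₁ − E₂ = 0.460 ft.

ΔE = 0.460 ft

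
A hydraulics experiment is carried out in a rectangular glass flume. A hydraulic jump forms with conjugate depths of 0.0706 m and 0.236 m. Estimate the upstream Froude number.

Fr₁ = 2.69

For a rectangular channel the momentum equation gives q² = ½·g·y₁·y₂·(y₁ + y₂) = ½×9.81×0.0706×0.236×0.307 = 0.0251.
q = √0.0251 = 0.158 m²/s.
V₁ = q/y₁ = 2.24 m/s; Fr₁ = V₁/√(g·y₁) = 2.69.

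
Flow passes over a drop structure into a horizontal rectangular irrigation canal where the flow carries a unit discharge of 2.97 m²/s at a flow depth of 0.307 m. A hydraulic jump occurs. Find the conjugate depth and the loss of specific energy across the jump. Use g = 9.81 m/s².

y₂ = 2.27 m; ΔE = 2.72 m

V₁ = q/y₁ = 2.97/0.307 = 9.67 m/s. Fr₁ = V₁/√(g·y₁) = 9.67/√(9.81×0.307) = 5.57.
Sequent-depth ratio: y₂/y₁ = ½[√(1 + 8Fr₁²) − 1] = ½[√249.6 − 1] = 7.40.
y₂ = 7.40 × 0.307 = 2.27 m.
V₂ = q/y₂ = 2.97/2.27 = 1.31 m/s. E₁ = y₁ + V₁²/2g = 5.08 m; E₂ = y₂ + V₂²/2g = 2.36 m. ΔE = E₁ − E₂ = 2.72 m.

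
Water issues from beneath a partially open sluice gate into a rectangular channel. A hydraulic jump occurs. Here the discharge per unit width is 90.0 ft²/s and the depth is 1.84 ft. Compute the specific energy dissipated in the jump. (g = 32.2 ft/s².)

V₁ = q/y₁ = 90.0/1.84 = 48.9 ft/s. Fr₁ = V₁/√(g·y₁) = 48.9/√(32.2×1.84) = 6.35.
From the momentum equation for a rectangular channel, y₂/y₁ = ½[√(1 + 8Fr₁²) − 1] = ½[√324.0 − 1] = 8.50.
y₂ = 8.50 × 1.84 = 15.6 ft.
Head loss: ΔE = (y₂ − y₁)³/(4y₁y₂) = (15.6 − 1.84)³/(4×1.84×15.6) = 2629/115 = 22.8 ft.

ΔE = 22.8 ft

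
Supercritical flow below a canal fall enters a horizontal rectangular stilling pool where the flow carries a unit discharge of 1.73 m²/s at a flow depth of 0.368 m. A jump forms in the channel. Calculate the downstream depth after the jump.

V₁ = q/y₁ = 1.73/0.368 = 4.70 m/s. Fr₁ = V₁/√(g·y₁) = 4.70/√(9.81×0.368) = 2.47.
Bélanger equation: y₂/y₁ = ½[√(1 + 8Fr₁²) − 1] = ½[√49.97 − 1] = 3.03.
y₂ = 3.03 × 0.368 = 1.12 m.

y₂ = 1.12 m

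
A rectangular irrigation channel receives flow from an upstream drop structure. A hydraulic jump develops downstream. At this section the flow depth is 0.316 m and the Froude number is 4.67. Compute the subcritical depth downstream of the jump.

Fr₁ = 4.67 (given).
From the momentum equation for a rectangular channel, y₂/y₁ = ½[√(1 + 8Fr₁²) − 1] = ½[√175.5 − 1] = 6.12.
y₂ = 6.12 × 0.316 = 1.93 m.

y₂ = 1.93 m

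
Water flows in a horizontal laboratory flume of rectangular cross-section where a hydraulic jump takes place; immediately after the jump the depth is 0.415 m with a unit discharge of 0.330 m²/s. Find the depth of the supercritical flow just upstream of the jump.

V₂ = q/y₂ = 0.330/0.415 = 0.795 m/s; Fr₂ = V₂/√(g·y₂) = 0.394.
The Bélanger relation is symmetric: y₁/y₂ = ½[√(1 + 8Fr₂²) − 1] = ½[√2.243 − 1] = 0.249.
y₁ = 0.249 × 0.415 = 0.103 m.

y₁ = 0.103 m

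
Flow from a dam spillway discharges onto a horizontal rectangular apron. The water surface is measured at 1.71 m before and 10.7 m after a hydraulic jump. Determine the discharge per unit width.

For a rectangular channel the momentum equation gives q² = ½·g·y₁·y₂·(y₁ + y₂) = ½×9.81×1.71×10.7×12.4 = 1114.
q = √1114 = 33.4 m²/s.

q = 33.4 m²/s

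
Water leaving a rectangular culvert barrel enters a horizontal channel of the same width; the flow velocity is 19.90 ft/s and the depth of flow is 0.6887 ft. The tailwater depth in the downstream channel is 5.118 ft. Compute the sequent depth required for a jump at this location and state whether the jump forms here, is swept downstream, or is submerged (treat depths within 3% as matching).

y₂ = 3.786 ft; the jump is submerged

Fr₁ = V₁/√(g·y₁) = 19.90/√(32.2×0.6887) = 4.226.
By Bélanger, y₂/y₁ = ½[√(1 + 8Fr₁²) − 1] = ½[√143.86 − 1] = 5.497.
y₂ = 5.497 × 0.6887 = 3.786 ft.
Tailwater y_tw = 5.118 ft: y_tw > y₂, so the jump is submerged.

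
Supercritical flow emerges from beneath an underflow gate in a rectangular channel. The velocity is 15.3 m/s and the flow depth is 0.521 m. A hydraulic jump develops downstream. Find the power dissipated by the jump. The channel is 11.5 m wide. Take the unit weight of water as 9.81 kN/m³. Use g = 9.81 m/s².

P = 6812 kW

Fr₁ = V₁/√(g·y₁) = 15.3/√(9.81×0.521) = 6.77.
By Bélanger, y₂/y₁ = ½[√(1 + 8Fr₁²) − 1] = ½[√367.4 − 1] = 9.08.
y₂ = 9.08 × 0.521 = 4.73 m.
Head loss: ΔE = (y₂ − y₁)³/(4y₁y₂) = (4.73 − 0.521)³/(4×0.521×4.73) = 74.7/9.86 = 7.57 m.
q = V₁·y₁ = 15.3 × 0.521 = 7.97 m²/s. Q = q·b = 7.97 × 11.5 = 91.7 m³/s. P = γ·Q·ΔE = 9.81 × 91.7 × 7.57 = 6812 kW.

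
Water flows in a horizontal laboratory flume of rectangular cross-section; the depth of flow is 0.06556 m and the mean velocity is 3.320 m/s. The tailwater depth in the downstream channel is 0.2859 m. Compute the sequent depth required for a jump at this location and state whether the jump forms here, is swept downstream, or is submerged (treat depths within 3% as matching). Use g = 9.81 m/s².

Fr₁ = V₁/√(g·y₁) = 3.320/√(9.81×0.06556) = 4.140.
From the momentum equation for a rectangular channel, y₂/y₁ = ½[√(1 + 8Fr₁²) − 1] = ½[√138.11 − 1] = 5.376.
y₂ = 5.376 × 0.06556 = 0.3524 m.
Tailwater y_tw = 0.2859 m: y_tw < y₂, so the jump is swept downstream.

y₂ = 0.3524 m; the jump is swept downstream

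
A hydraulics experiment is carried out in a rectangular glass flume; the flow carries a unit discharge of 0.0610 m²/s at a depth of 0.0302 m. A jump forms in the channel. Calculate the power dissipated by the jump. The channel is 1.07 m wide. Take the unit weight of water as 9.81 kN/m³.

V₁ = q/y₁ = 0.0610/0.0302 = 2.02 m/s. Fr₁ = V₁/√(g·y₁) = 2.02/√(9.81×0.0302) = 3.71.
Sequent-depth ratio: y₂/y₁ = ½[√(1 + 8Fr₁²) − 1] = ½[√111.2 − 1] = 4.77.
y₂ = 4.77 × 0.0302 = 0.144 m.
V₂ = q/y₂ = 0.0610/0.144 = 0.423 m/s. E₁ = y₁ + V₁²/2g = 0.238 m; E₂ = y₂ + V₂²/2g = 0.153 m. ΔE = E₁ − E₂ = 0.0849 m.
Q = q·b = 0.0610 × 1.07 = 0.0653 m³/s. P = γ·Q·ΔE = 9.81 × 0.0653 × 0.0849 = 0.0544 kW.

P = 0.0544 kW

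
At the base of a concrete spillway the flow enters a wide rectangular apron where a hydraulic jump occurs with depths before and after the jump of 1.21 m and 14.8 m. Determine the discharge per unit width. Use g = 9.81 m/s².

q = 37.5 m²/s

For a rectangular channel the momentum equation gives q² = ½·g·y₁·y₂·(y₁ + y₂) = ½×9.81×1.21×14.8×16.0 = 1406.
q = √1406 = 37.5 m²/s.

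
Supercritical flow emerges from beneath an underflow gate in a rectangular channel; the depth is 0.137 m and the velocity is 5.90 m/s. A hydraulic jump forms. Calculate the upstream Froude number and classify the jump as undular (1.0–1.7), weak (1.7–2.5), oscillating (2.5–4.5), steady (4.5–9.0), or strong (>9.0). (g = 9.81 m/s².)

Fr₁ = V₁/√(g·y₁) = 5.90/√(9.81×0.137) = 5.09.
Fr₁ = 5.09 lies in the steady range.

Fr₁ = 5.09; steady jump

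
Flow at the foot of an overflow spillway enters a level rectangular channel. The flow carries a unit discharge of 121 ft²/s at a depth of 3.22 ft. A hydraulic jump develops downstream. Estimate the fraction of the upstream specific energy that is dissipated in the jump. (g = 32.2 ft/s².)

ΔE/E₁ = 0.354 (35.4%)

V₁ = q/y₁ = 121/3.22 = 37.6 ft/s. Fr₁ = V₁/√(g·y₁) = 37.6/√(32.2×3.22) = 3.69.
By Bélanger, y₂/y₁ = ½[√(1 + 8Fr₁²) − 1] = ½[√110.0 − 1] = 4.74.
y₂ = 4.74 × 3.22 = 15.3 ft.
E₁ = y₁ + V₁²/2g = 25.1 ft. ΔE = (y₂ − y₁)³/(4y₁y₂) = 8.90 ft. ΔE/E₁ = 8.90/25.1 = 0.354.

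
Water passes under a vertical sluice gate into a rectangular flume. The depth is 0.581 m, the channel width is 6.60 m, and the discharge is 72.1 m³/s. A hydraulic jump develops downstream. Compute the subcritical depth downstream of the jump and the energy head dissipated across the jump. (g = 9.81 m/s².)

q = Q/b = 72.1/6.60 = 10.9 m²/s; V₁ = q/y₁ = 18.8 m/s. Fr₁ = V₁/√(g·y₁) = 7.88.
Conjugate-depth relation: y₂/y₁ = ½[√(1 + 8Fr₁²) − 1] = ½[√497.2 − 1] = 10.6.
y₂ = 10.6 × 0.581 = 6.19 m.
Head loss: ΔE = (y₂ − y₁)³/(4y₁y₂) = (6.19 − 0.581)³/(4×0.581×6.19) = 176/14.4 = 12.3 m.

y₂ = 6.19 m; ΔE = 12.3 m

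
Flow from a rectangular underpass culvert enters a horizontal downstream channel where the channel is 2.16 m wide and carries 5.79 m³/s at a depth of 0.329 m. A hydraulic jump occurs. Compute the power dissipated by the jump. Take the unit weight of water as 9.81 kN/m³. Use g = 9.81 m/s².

P = 94.5 kW

q = Q/b = 5.79/2.16 = 2.68 m²/s; V₁ = q/y₁ = 8.15 m/s. Fr₁ = V₁/√(g·y₁) = 4.54.
Conjugate-depth relation: y₂/y₁ = ½[√(1 + 8Fr₁²) − 1] = ½[√165.5 − 1] = 5.93.
y₂ = 5.93 × 0.329 = 1.95 m.
V₂ = q/y₂ = 2.68/1.95 = 1.37 m/s. E₁ = y₁ + V₁²/2g = 3.71 m; E₂ = y₂ + V₂²/2g = 2.05 m. ΔE = E₁ − E₂ = 1.66 m.
P = γ·Q·ΔE = 9.81 × 5.79 × 1.66 = 94.5 kW.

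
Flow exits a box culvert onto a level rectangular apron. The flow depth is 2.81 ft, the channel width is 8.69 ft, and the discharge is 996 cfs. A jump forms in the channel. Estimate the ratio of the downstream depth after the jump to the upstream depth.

q = Q/b = 996/8.69 = 115 ft²/s; V₁ = q/y₁ = 40.8 ft/s. Fr₁ = V₁/√(g·y₁) = 4.29.
From the momentum equation for a rectangular channel, y₂/y₁ = ½[√(1 + 8Fr₁²) − 1] = ½[√148.1 − 1] = 5.58.

y₂/y₁ = 5.58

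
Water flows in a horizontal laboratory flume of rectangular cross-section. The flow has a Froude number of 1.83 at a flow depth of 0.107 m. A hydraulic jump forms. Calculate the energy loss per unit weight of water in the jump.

Fr₁ = 1.83 (given).
Conjugate-depth relation: y₂/y₁ = ½[√(1 + 8Fr₁²) − 1] = ½[√27.79 − 1] = 2.14.
y₂ = 2.14 × 0.107 = 0.229 m.
V₁ = Fr₁·√(g·y₁) = 1.83×√(9.81×0.107) = 1.87 m/s; q = V₁·y₁ = 0.201 m²/s. V₂ = q/y₂ = 0.201/0.229 = 0.878 m/s. E₁ = y₁ + V₁²/2g = 0.286 m; E₂ = y₂ + V₂²/2g = 0.268 m. ΔE = E₁ − E₂ = 0.0184 m.

ΔE = 0.0184 m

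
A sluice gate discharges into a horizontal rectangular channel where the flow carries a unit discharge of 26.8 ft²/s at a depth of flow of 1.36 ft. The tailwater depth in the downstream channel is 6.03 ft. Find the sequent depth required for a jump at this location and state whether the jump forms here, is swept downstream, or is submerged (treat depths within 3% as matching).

V₁ = q/y₁ = 26.8/1.36 = 19.7 ft/s. Fr₁ = V₁/√(g·y₁) = 19.7/√(32.2×1.36) = 2.98.
Bélanger equation: y₂/y₁ = ½[√(1 + 8Fr₁²) − 1] = ½[√71.94 − 1] = 3.74.
y₂ = 3.74 × 1.36 = 5.09 ft.
Tailwater y_tw = 6.03 ft: y_tw > y₂, so the jump is submerged.

y₂ = 5.09 ft; the jump is submerged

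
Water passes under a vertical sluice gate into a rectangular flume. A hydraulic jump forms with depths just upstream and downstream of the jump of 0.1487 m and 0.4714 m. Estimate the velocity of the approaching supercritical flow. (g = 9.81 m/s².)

For a rectangular channel the momentum equation gives q² = ½·g·y₁·y₂·(y₁ + y₂) = ½×9.81×0.1487×0.4714×0.6201 = 0.2132.
q = √0.2132 = 0.4617 m²/s.
V₁ = q/y₁ = 0.4617/0.1487 = 3.105 m/s.

V₁ = 3.105 m/s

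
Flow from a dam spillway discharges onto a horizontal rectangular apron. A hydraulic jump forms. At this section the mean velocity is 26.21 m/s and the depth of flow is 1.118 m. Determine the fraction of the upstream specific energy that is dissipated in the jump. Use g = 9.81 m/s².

Fr₁ = V₁/√(g·y₁) = 26.21/√(9.81×1.118) = 7.914.
By Bélanger, y₂/y₁ = ½[√(1 + 8Fr₁²) − 1] = ½[√502.09 − 1] = 10.70.
y₂ = 10.70 × 1.118 = 11.97 m.
E₁ = y₁ + V₁²/2g = 36.13 m. ΔE = (y₂ − y₁)³/(4y₁y₂) = 23.86 m. ΔE/E₁ = 23.86/36.13 = 0.660.

ΔE/E₁ = 0.660 (66.0%)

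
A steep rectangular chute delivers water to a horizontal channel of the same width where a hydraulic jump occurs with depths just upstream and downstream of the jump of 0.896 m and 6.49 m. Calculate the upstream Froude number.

Fr₁ = 5.46

For a rectangular channel the momentum equation gives q² = ½·g·y₁·y₂·(y₁ + y₂) = ½×9.81×0.896×6.49×7.39 = 211.
q = √211 = 14.5 m²/s.
V₁ = q/y₁ = 16.2 m/s; Fr₁ = V₁/√(g·y₁) = 5.46.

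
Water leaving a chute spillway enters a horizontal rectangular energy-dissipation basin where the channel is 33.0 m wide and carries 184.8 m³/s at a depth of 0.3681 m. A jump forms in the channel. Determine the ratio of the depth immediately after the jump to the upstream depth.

y₂/y₁ = 10.83

q = Q/b = 184.8/33.0 = 5.600 m²/s; V₁ = q/y₁ = 15.21 m/s. Fr₁ = V₁/√(g·y₁) = 8.006.
Sequent-depth ratio: y₂/y₁ = ½[√(1 + 8Fr₁²) − 1] = ½[√513.74 − 1] = 10.83.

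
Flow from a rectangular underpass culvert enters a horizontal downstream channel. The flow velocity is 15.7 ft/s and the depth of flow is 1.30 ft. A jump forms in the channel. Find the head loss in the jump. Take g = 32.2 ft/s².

Fr₁ = V₁/√(g·y₁) = 15.7/√(32.2×1.30) = 2.43.
Sequent-depth ratio: y₂/y₁ = ½[√(1 + 8Fr₁²) − 1] = ½[√48.11 − 1] = 2.97.
y₂ = 2.97 × 1.30 = 3.86 ft.
Head loss: ΔE = (y₂ − y₁)³/(4y₁y₂) = (3.86 − 1.30)³/(4×1.30×3.86) = 16.7/20.1 = 0.835 ft.

ΔE = 0.835 ft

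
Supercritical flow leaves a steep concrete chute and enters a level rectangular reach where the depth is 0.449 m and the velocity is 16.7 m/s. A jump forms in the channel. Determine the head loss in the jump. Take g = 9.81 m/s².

ΔE = 9.71 m

Fr₁ = V₁/√(g·y₁) = 16.7/√(9.81×0.449) = 7.96.
By Bélanger, y₂/y₁ = ½[√(1 + 8Fr₁²) − 1] = ½[√507.5 − 1] = 10.8.
y₂ = 10.8 × 0.449 = 4.83 m.
Head loss: ΔE = (y₂ − y₁)³/(4y₁y₂) = (4.83 − 0.449)³/(4×0.449×4.83) = 84.3/8.68 = 9.71 m.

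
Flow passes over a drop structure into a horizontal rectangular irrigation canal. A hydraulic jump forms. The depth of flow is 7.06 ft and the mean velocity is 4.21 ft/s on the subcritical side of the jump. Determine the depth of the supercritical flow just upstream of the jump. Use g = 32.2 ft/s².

y₁ = 0.968 ft

Fr₂ = V₂/√(g·y₂) = 4.21/√(32.2×7.06) = 0.279.
Applying the sequent-depth relation in reverse, y₁/y₂ = ½[√(1 + 8Fr₂²) − 1] = ½[√1.624 − 1] = 0.137.
y₁ = 0.137 × 7.06 = 0.968 ft.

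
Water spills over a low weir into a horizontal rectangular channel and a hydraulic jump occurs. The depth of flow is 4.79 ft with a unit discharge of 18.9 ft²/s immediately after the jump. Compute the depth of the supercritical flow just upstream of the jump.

V₂ = q/y₂ = 18.9/4.79 = 3.95 ft/s; Fr₂ = V₂/√(g·y₂) = 0.318.
The Bélanger relation is symmetric: y₁/y₂ = ½[√(1 + 8Fr₂²) − 1] = ½[√1.808 − 1] = 0.172.
y₁ = 0.172 × 4.79 = 0.825 ft.

y₁ = 0.825 ft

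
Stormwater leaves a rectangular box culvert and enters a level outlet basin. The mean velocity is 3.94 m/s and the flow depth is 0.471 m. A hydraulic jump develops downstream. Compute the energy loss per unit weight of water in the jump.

ΔE = 0.0815 m

Fr₁ = V₁/√(g·y₁) = 3.94/√(9.81×0.471) = 1.83.
From the momentum equation for a rectangular channel, y₂/y₁ = ½[√(1 + 8Fr₁²) − 1] = ½[√27.88 − 1] = 2.14.
y₂ = 2.14 × 0.471 = 1.01 m.
Head loss: ΔE = (y₂ − y₁)³/(4y₁y₂) = (1.01 − 0.471)³/(4×0.471×1.01) = 0.155/1.90 = 0.0815 m.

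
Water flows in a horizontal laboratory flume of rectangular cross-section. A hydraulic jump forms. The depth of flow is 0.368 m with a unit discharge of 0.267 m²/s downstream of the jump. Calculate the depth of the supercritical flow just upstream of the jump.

y₁ = 0.0868 m

V₂ = q/y₂ = 0.267/0.368 = 0.726 m/s; Fr₂ = V₂/√(g·y₂) = 0.382.
The Bélanger relation is symmetric: y₁/y₂ = ½[√(1 + 8Fr₂²) − 1] = ½[√2.167 − 1] = 0.236.
y₁ = 0.236 × 0.368 = 0.0868 m.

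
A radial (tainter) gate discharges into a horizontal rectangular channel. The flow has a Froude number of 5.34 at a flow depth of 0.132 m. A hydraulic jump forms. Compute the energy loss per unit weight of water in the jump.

Fr₁ = 5.34 (given).
Sequent-depth ratio: y₂/y₁ = ½[√(1 + 8Fr₁²) − 1] = ½[√229.1 − 1] = 7.07.
y₂ = 7.07 × 0.132 = 0.933 m.
V₁ = Fr₁·√(g·y₁) = 5.34×√(9.81×0.132) = 6.08 m/s; q = V₁·y₁ = 0.802 m²/s. V₂ = q/y₂ = 0.802/0.933 = 0.860 m/s. E₁ = y₁ + V₁²/2g = 2.01 m; E₂ = y₂ + V₂²/2g = 0.971 m. ΔE = E₁ − E₂ = 1.04 m.

ΔE = 1.04 m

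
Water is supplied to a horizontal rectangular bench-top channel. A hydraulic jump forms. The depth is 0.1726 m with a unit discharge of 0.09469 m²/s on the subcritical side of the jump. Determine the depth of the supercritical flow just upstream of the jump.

V₂ = q/y₂ = 0.09469/0.1726 = 0.5486 m/s; Fr₂ = V₂/√(g·y₂) = 0.4216.
The Bélanger relation is symmetric: y₁/y₂ = ½[√(1 + 8Fr₂²) − 1] = ½[√2.4220 − 1] = 0.2781.
y₁ = 0.2781 × 0.1726 = 0.04801 m.

y₁ = 0.04801 m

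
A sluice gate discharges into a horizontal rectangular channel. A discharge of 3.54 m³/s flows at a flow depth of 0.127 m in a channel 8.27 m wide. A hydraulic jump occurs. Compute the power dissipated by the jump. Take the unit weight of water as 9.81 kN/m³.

P = 6.37 kW

q = Q/b = 3.54/8.27 = 0.428 m²/s; V₁ = q/y₁ = 3.37 m/s. Fr₁ = V₁/√(g·y₁) = 3.02.
Conjugate-depth relation: y₂/y₁ = ½[√(1 + 8Fr₁²) − 1] = ½[√73.95 − 1] = 3.80.
y₂ = 3.80 × 0.127 = 0.483 m.
V₂ = q/y₂ = 0.428/0.483 = 0.887 m/s. E₁ = y₁ + V₁²/2g = 0.706 m; E₂ = y₂ + V₂²/2g = 0.523 m. ΔE = E₁ − E₂ = 0.183 m.
P = γ·Q·ΔE = 9.81 × 3.54 × 0.183 = 6.37 kW.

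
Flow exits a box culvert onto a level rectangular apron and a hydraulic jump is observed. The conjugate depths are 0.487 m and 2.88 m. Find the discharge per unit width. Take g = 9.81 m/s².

q = 4.81 m²/s

For a rectangular channel the momentum equation gives q² = ½·g·y₁·y₂·(y₁ + y₂) = ½×9.81×0.487×2.88×3.37 = 23.2.
q = √23.2 = 4.81 m²/s.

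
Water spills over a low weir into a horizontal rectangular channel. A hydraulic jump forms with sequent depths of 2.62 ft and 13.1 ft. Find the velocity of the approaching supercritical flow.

V₁ = 35.6 ft/s

For a rectangular channel the momentum equation gives q² = ½·g·y₁·y₂·(y₁ + y₂) = ½×32.2×2.62×13.1×15.7 = 8687.
q = √8687 = 93.2 ft²/s.
V₁ = q/y₁ = 93.2/2.62 = 35.6 ft/s.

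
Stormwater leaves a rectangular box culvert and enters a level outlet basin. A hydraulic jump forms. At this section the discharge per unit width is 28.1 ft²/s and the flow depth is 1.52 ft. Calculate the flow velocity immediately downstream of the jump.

V₁ = q/y₁ = 28.1/1.52 = 18.5 ft/s. Fr₁ = V₁/√(g·y₁) = 18.5/√(32.2×1.52) = 2.64.
Bélanger equation: y₂/y₁ = ½[√(1 + 8Fr₁²) − 1] = ½[√56.86 − 1] = 3.27.
y₂ = 3.27 × 1.52 = 4.97 ft.
V₂ = q/y₂ = 28.1/4.97 = 5.65 ft/s.

V₂ = 5.65 ft/s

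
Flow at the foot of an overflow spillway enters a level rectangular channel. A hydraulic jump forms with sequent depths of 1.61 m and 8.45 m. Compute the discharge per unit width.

For a rectangular channel the momentum equation gives q² = ½·g·y₁·y₂·(y₁ + y₂) = ½×9.81×1.61×8.45×10.1 = 671.
q = √671 = 25.9 m²/s.

q = 25.9 m²/s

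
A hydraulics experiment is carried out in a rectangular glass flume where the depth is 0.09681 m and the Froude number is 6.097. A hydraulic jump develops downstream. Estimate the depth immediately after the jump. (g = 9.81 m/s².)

Fr₁ = 6.097 (given).
Bélanger equation: y₂/y₁ = ½[√(1 + 8Fr₁²) − 1] = ½[√298.39 − 1] = 8.137.
y₂ = 8.137 × 0.09681 = 0.7877 m.

y₂ = 0.7877 m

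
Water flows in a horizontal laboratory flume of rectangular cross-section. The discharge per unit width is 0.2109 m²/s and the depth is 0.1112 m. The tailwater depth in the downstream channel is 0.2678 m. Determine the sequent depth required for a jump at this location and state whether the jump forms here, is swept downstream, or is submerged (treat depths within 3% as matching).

y₂ = 0.2353 m; the jump is submerged

V₁ = q/y₁ = 0.2109/0.1112 = 1.897 m/s. Fr₁ = V₁/√(g·y₁) = 1.897/√(9.81×0.1112) = 1.816.
By Bélanger, y₂/y₁ = ½[√(1 + 8Fr₁²) − 1] = ½[√27.379 − 1] = 2.116.
y₂ = 2.116 × 0.1112 = 0.2353 m.
Tailwater y_tw = 0.2678 m: y_tw > y₂, so the jump is submerged.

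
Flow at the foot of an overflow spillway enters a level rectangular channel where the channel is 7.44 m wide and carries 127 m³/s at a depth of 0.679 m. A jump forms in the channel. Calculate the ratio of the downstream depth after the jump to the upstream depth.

y₂/y₁ = 13.3

q = Q/b = 127/7.44 = 17.1 m²/s; V₁ = q/y₁ = 25.1 m/s. Fr₁ = V₁/√(g·y₁) = 9.74.
Bélanger equation: y₂/y₁ = ½[√(1 + 8Fr₁²) − 1] = ½[√760.1 − 1] = 13.3.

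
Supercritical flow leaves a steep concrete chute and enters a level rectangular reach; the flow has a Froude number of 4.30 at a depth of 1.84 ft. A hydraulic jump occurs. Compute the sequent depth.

y₂ = 10.3 ft

Fr₁ = 4.30 (given).
From the momentum equation for a rectangular channel, y₂/y₁ = ½[√(1 + 8Fr₁²) − 1] = ½[√148.9 − 1] = 5.60.
y₂ = 5.60 × 1.84 = 10.3 ft.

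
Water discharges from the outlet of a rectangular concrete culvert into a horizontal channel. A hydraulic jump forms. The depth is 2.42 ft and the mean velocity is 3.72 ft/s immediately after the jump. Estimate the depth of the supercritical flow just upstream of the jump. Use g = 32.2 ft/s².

Fr₂ = V₂/√(g·y₂) = 3.72/√(32.2×2.42) = 0.421.
The Bélanger relation is symmetric: y₁/y₂ = ½[√(1 + 8Fr₂²) − 1] = ½[√2.421 − 1] = 0.278.
y₁ = 0.278 × 2.42 = 0.673 ft.

y₁ = 0.673 ft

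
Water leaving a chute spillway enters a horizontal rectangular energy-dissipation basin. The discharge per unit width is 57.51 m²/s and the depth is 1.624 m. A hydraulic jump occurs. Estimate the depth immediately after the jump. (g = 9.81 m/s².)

V₁ = q/y₁ = 57.51/1.624 = 35.41 m/s. Fr₁ = V₁/√(g·y₁) = 35.41/√(9.81×1.624) = 8.872.
Sequent-depth ratio: y₂/y₁ = ½[√(1 + 8Fr₁²) − 1] = ½[√630.72 − 1] = 12.06.
y₂ = 12.06 × 1.624 = 19.58 m.

y₂ = 19.58 m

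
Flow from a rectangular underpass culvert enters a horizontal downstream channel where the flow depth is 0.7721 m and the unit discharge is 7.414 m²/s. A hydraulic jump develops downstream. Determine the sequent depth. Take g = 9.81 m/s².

y₂ = 3.443 m

V₁ = q/y₁ = 7.414/0.7721 = 9.602 m/s. Fr₁ = V₁/√(g·y₁) = 9.602/√(9.81×0.7721) = 3.489.
Sequent-depth ratio: y₂/y₁ = ½[√(1 + 8Fr₁²) − 1] = ½[√98.388 − 1] = 4.460.
y₂ = 4.460 × 0.7721 = 3.443 m.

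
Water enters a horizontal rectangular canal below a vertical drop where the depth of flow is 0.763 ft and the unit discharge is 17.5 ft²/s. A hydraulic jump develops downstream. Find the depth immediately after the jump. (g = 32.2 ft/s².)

y₂ = 4.63 ft

V₁ = q/y₁ = 17.5/0.763 = 22.9 ft/s. Fr₁ = V₁/√(g·y₁) = 22.9/√(32.2×0.763) = 4.63.
Bélanger equation: y₂/y₁ = ½[√(1 + 8Fr₁²) − 1] = ½[√172.3 − 1] = 6.06.
y₂ = 6.06 × 0.763 = 4.63 ft.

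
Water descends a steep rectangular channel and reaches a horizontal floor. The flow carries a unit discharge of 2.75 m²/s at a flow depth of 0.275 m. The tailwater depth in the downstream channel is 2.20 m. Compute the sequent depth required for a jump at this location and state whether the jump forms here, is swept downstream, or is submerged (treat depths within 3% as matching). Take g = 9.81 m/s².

V₁ = q/y₁ = 2.75/0.275 = 10.0 m/s. Fr₁ = V₁/√(g·y₁) = 10.0/√(9.81×0.275) = 6.09.
By Bélanger, y₂/y₁ = ½[√(1 + 8Fr₁²) − 1] = ½[√297.5 − 1] = 8.12.
y₂ = 8.12 × 0.275 = 2.23 m.
Tailwater y_tw = 2.20 m: y_tw ≈ y₂, so the jump forms here.

y₂ = 2.23 m; the jump forms here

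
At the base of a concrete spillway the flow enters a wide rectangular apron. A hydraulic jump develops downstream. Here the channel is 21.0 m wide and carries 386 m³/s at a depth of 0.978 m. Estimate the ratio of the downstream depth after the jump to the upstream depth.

y₂/y₁ = 8.10

q = Q/b = 386/21.0 = 18.4 m²/s; V₁ = q/y₁ = 18.8 m/s. Fr₁ = V₁/√(g·y₁) = 6.07.
Bélanger equation: y₂/y₁ = ½[√(1 + 8Fr₁²) − 1] = ½[√295.5 − 1] = 8.10.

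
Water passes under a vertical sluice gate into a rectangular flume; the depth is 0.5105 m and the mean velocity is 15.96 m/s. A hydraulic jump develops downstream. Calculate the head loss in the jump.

ΔE = 8.452 m

Fr₁ = V₁/√(g·y₁) = 15.96/√(9.81×0.5105) = 7.132.
Sequent-depth ratio: y₂/y₁ = ½[√(1 + 8Fr₁²) − 1] = ½[√407.90 − 1] = 9.598.
y₂ = 9.598 × 0.5105 = 4.900 m.
q = V₁·y₁ = 15.96 × 0.5105 = 8.148 m²/s. V₂ = q/y₂ = 8.148/4.900 = 1.663 m/s. E₁ = y₁ + V₁²/2g = 13.49 m; E₂ = y₂ + V₂²/2g = 5.041 m. ΔE = E₁ − E₂ = 8.452 m.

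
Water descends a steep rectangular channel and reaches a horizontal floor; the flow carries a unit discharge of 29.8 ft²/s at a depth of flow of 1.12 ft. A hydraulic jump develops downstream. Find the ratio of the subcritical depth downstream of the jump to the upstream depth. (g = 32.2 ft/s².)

V₁ = q/y₁ = 29.8/1.12 = 26.6 ft/s. Fr₁ = V₁/√(g·y₁) = 26.6/√(32.2×1.12) = 4.43.
Sequent-depth ratio: y₂/y₁ = ½[√(1 + 8Fr₁²) − 1] = ½[√158.0 − 1] = 5.79.

y₂/y₁ = 5.79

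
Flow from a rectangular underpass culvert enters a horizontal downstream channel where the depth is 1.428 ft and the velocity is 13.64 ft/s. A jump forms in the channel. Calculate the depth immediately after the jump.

y₂ = 3.411 ft

Fr₁ = V₁/√(g·y₁) = 13.64/√(32.2×1.428) = 2.012.
Sequent-depth ratio: y₂/y₁ = ½[√(1 + 8Fr₁²) − 1] = ½[√33.369 − 1] = 2.388.
y₂ = 2.388 × 1.428 = 3.411 ft.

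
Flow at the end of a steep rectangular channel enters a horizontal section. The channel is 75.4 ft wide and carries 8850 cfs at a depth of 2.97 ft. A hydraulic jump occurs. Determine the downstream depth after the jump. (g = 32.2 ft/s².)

y₂ = 15.6 ft

q = Q/b = 8850/75.4 = 117 ft²/s; V₁ = q/y₁ = 39.5 ft/s. Fr₁ = V₁/√(g·y₁) = 4.04.
Sequent-depth ratio: y₂/y₁ = ½[√(1 + 8Fr₁²) − 1] = ½[√131.6 − 1] = 5.24.
y₂ = 5.24 × 2.97 = 15.6 ft.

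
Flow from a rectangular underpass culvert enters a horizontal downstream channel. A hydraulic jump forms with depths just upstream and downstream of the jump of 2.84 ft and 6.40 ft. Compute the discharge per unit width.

q = 52.0 ft²/s

For a rectangular channel the momentum equation gives q² = ½·g·y₁·y₂·(y₁ + y₂) = ½×32.2×2.84×6.40×9.24 = 2704.
q = √2704 = 52.0 ft²/s.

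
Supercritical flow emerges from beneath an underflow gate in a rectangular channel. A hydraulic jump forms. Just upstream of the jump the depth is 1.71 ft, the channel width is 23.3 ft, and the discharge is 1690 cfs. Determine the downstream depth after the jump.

q = Q/b = 1690/23.3 = 72.5 ft²/s; V₁ = q/y₁ = 42.4 ft/s. Fr₁ = V₁/√(g·y₁) = 5.72.
Bélanger equation: y₂/y₁ = ½[√(1 + 8Fr₁²) − 1] = ½[√262.4 − 1] = 7.60.
y₂ = 7.60 × 1.71 = 13.0 ft.

y₂ = 13.0 ft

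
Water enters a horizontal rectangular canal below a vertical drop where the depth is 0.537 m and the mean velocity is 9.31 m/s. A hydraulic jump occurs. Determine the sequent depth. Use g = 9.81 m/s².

Fr₁ = V₁/√(g·y₁) = 9.31/√(9.81×0.537) = 4.06.
From the momentum equation for a rectangular channel, y₂/y₁ = ½[√(1 + 8Fr₁²) − 1] = ½[√132.6 − 1] = 5.26.
y₂ = 5.26 × 0.537 = 2.82 m.

y₂ = 2.82 m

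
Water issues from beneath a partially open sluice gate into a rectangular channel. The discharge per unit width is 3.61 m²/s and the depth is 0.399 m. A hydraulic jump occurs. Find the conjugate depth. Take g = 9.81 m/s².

V₁ = q/y₁ = 3.61/0.399 = 9.05 m/s. Fr₁ = V₁/√(g·y₁) = 9.05/√(9.81×0.399) = 4.57.
Bélanger equation: y₂/y₁ = ½[√(1 + 8Fr₁²) − 1] = ½[√168.3 − 1] = 5.99.
y₂ = 5.99 × 0.399 = 2.39 m.

y₂ = 2.39 m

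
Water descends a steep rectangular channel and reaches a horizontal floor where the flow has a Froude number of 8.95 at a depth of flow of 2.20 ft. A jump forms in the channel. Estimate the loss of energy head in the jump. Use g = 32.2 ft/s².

ΔE = 62.9 ft

Fr₁ = 8.95 (given).
Bélanger equation: y₂/y₁ = ½[√(1 + 8Fr₁²) − 1] = ½[√641.8 − 1] = 12.2.
y₂ = 12.2 × 2.20 = 26.8 ft.
V₁ = Fr₁·√(g·y₁) = 8.95×√(32.2×2.20) = 75.3 ft/s; q = V₁·y₁ = 166 ft²/s. V₂ = q/y₂ = 166/26.8 = 6.19 ft/s. E₁ = y₁ + V₁²/2g = 90.3 ft; E₂ = y₂ + V₂²/2g = 27.4 ft. ΔE = E₁ − E₂ = 62.9 ft.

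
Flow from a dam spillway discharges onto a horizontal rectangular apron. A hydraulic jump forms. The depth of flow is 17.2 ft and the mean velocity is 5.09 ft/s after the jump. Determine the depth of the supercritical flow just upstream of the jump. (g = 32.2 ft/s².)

Fr₂ = V₂/√(g·y₂) = 5.09/√(32.2×17.2) = 0.216.
The Bélanger relation is symmetric: y₁/y₂ = ½[√(1 + 8Fr₂²) − 1] = ½[√1.374 − 1] = 0.0861.
y₁ = 0.0861 × 17.2 = 1.48 ft.

y₁ = 1.48 ft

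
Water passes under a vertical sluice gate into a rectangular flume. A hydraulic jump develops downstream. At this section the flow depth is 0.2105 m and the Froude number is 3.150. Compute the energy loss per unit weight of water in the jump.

Fr₁ = 3.150 (given).
By Bélanger, y₂/y₁ = ½[√(1 + 8Fr₁²) − 1] = ½[√80.380 − 1] = 3.983.
y₂ = 3.983 × 0.2105 = 0.8384 m.
V₁ = Fr₁·√(g·y₁) = 3.150×√(9.81×0.2105) = 4.527 m/s; q = V₁·y₁ = 0.9528 m²/s. V₂ = q/y₂ = 0.9528/0.8384 = 1.137 m/s. E₁ = y₁ + V₁²/2g = 1.255 m; E₂ = y₂ + V₂²/2g = 0.9042 m. ΔE = E₁ − E₂ = 0.3506 m.

ΔE = 0.3506 m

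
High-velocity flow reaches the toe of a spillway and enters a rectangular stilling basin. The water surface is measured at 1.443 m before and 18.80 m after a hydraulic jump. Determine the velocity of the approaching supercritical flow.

For a rectangular channel the momentum equation gives q² = ½·g·y₁·y₂·(y₁ + y₂) = ½×9.81×1.443×18.80×20.24 = 2694.
q = √2694 = 51.90 m²/s.
V₁ = q/y₁ = 51.90/1.443 = 35.97 m/s.

V₁ = 35.97 m/s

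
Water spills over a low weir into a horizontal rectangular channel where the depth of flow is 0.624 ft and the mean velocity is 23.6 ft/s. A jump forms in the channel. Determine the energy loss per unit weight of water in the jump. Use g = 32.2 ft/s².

ΔE = 4.75 ft

Fr₁ = V₁/√(g·y₁) = 23.6/√(32.2×0.624) = 5.26.
By Bélanger, y₂/y₁ = ½[√(1 + 8Fr₁²) − 1] = ½[√222.8 − 1] = 6.96.
y₂ = 6.96 × 0.624 = 4.34 ft.
q = V₁·y₁ = 23.6 × 0.624 = 14.7 ft²/s. V₂ = q/y₂ = 14.7/4.34 = 3.39 ft/s. E₁ = y₁ + V₁²/2g = 9.27 ft; E₂ = y₂ + V₂²/2g = 4.52 ft. ΔE = E₁ − E₂ = 4.75 ft.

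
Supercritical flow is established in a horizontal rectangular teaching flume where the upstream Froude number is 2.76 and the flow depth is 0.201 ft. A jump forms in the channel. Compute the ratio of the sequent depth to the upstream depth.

Fr₁ = 2.76 (given).
By Bélanger, y₂/y₁ = ½[√(1 + 8Fr₁²) − 1] = ½[√61.94 − 1] = 3.44.

y₂/y₁ = 3.44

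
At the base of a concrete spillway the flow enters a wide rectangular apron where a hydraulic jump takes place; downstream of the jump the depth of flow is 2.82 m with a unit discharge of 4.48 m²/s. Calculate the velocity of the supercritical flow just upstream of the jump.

V₂ = q/y₂ = 4.48/2.82 = 1.59 m/s; Fr₂ = V₂/√(g·y₂) = 0.302.
Since the conjugate-depth ratio holds either way, y₁/y₂ = ½[√(1 + 8Fr₂²) − 1] = ½[√1.730 − 1] = 0.158.
y₁ = 0.158 × 2.82 = 0.444 m.
V₁ = q/y₁ = 4.48/0.444 = 10.1 m/s.

V₁ = 10.1 m/s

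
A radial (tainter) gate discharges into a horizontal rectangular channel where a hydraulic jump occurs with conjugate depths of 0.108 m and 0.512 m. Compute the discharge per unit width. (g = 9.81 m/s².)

For a rectangular channel the momentum equation gives q² = ½·g·y₁·y₂·(y₁ + y₂) = ½×9.81×0.108×0.512×0.620 = 0.168.
q = √0.168 = 0.410 m²/s.

q = 0.410 m²/s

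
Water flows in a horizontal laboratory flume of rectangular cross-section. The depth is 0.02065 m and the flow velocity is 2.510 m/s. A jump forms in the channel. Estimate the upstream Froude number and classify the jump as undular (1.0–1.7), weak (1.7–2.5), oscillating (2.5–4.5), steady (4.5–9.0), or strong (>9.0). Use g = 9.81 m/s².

Fr₁ = V₁/√(g·y₁) = 2.510/√(9.81×0.02065) = 5.577.
Fr₁ = 5.577 lies in the steady range.

Fr₁ = 5.577; steady jump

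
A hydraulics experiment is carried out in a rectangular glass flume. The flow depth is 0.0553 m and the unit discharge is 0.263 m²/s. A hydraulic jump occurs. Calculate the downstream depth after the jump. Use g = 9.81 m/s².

V₁ = q/y₁ = 0.263/0.0553 = 4.76 m/s. Fr₁ = V₁/√(g·y₁) = 4.76/√(9.81×0.0553) = 6.46.
From the momentum equation for a rectangular channel, y₂/y₁ = ½[√(1 + 8Fr₁²) − 1] = ½[√334.5 − 1] = 8.65.
y₂ = 8.65 × 0.0553 = 0.478 m.

y₂ = 0.478 m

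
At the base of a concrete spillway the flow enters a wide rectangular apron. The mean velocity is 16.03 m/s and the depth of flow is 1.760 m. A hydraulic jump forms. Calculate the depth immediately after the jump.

y₂ = 8.762 m

Fr₁ = V₁/√(g·y₁) = 16.03/√(9.81×1.760) = 3.858.
From the momentum equation for a rectangular channel, y₂/y₁ = ½[√(1 + 8Fr₁²) − 1] = ½[√120.06 − 1] = 4.979.
y₂ = 4.979 × 1.760 = 8.762 m.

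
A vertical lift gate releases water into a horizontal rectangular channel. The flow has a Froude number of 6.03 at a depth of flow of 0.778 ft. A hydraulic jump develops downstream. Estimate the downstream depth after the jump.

y₂ = 6.26 ft

Fr₁ = 6.03 (given).
Sequent-depth ratio: y₂/y₁ = ½[√(1 + 8Fr₁²) − 1] = ½[√291.9 − 1] = 8.04.
y₂ = 8.04 × 0.778 = 6.26 ft.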